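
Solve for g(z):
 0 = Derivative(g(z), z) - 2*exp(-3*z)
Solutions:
 g(z) = C1 - 2*exp(-3*z)/3


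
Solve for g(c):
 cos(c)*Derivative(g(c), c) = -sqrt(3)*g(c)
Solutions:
 g(c) = C1*(sin(c) - 1)^(sqrt(3)/2)/(sin(c) + 1)^(sqrt(3)/2)


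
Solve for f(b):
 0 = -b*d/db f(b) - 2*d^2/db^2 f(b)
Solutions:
 f(b) = C1 + C2*erf(b/2)


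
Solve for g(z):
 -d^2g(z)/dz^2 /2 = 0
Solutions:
 g(z) = C1 + C2*z


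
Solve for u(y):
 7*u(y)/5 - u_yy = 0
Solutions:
 u(y) = C1*exp(-sqrt(35)*y/5) + C2*exp(sqrt(35)*y/5)


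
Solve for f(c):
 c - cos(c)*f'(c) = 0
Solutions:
 f(c) = C1 + Integral(c/cos(c), c)


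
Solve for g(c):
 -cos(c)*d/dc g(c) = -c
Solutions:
 g(c) = C1 + Integral(c/cos(c), c)


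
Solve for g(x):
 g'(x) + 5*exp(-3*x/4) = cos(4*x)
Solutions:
 g(x) = C1 + sin(4*x)/4 + 20*exp(-3*x/4)/3


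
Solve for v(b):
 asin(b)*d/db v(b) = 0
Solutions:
 v(b) = C1


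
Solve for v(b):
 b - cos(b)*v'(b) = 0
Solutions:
 v(b) = C1 + Integral(b/cos(b), b)


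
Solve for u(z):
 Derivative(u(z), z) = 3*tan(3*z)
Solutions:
 u(z) = C1 - log(cos(3*z))


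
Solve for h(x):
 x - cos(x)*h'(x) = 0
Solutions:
 h(x) = C1 + Integral(x/cos(x), x)


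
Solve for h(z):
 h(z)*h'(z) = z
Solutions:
 h(z) = -sqrt(C1 + z^2)
 h(z) = sqrt(C1 + z^2)


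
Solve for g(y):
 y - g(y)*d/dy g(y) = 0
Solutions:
 g(y) = -sqrt(C1 + y^2)
 g(y) = sqrt(C1 + y^2)


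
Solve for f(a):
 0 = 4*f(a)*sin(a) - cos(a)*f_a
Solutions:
 f(a) = C1/cos(a)^4


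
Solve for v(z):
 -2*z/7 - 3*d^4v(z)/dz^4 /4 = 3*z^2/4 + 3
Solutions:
 v(z) = C1 + C2*z + C3*z^2 + C4*z^3 - z^6/360 - z^5/315 - z^4/6


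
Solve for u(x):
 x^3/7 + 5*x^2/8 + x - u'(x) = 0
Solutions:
 u(x) = C1 + x^4/28 + 5*x^3/24 + x^2/2


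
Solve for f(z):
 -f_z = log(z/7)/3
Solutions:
 f(z) = C1 - z*log(z)/3 + z/3 + z*log(7)/3


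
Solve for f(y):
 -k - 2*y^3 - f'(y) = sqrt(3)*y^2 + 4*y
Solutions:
 f(y) = C1 - k*y - y^4/2 - sqrt(3)*y^3/3 - 2*y^2


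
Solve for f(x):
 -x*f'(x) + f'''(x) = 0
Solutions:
 f(x) = C1 + Integral(C2*airyai(x) + C3*airybi(x), x)


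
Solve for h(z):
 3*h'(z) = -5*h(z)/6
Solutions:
 h(z) = C1*exp(-5*z/18)


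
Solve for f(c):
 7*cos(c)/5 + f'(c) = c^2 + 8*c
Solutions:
 f(c) = C1 + c^3/3 + 4*c^2 - 7*sin(c)/5


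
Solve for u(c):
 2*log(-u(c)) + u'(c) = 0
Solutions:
 -li(-u(c)) = C1 - 2*c


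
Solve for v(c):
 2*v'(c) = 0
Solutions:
 v(c) = C1


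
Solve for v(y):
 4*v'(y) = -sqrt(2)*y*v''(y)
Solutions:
 v(y) = C1 + C2*y^(1 - 2*sqrt(2))


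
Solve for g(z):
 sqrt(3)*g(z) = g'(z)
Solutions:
 g(z) = C1*exp(sqrt(3)*z)


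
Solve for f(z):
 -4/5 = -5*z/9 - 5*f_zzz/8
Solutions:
 f(z) = C1 + C2*z + C3*z^2 - z^4/27 + 16*z^3/75


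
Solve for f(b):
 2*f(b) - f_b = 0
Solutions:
 f(b) = C1*exp(2*b)


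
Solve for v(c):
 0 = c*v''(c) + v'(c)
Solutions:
 v(c) = C1 + C2*log(c)


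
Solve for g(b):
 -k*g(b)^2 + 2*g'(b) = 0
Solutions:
 g(b) = -2/(C1 + b*k)


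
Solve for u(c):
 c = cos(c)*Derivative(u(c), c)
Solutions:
 u(c) = C1 + Integral(c/cos(c), c)


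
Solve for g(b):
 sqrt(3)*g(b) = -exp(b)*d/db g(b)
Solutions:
 g(b) = C1*exp(sqrt(3)*exp(-b))


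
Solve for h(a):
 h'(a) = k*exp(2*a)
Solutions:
 h(a) = C1 + k*exp(2*a)/2


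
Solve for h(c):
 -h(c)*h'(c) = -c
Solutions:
 h(c) = -sqrt(C1 + c^2)
 h(c) = sqrt(C1 + c^2)


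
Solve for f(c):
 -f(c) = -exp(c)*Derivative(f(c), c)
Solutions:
 f(c) = C1*exp(-exp(-c))


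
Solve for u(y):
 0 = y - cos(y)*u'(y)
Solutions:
 u(y) = C1 + Integral(y/cos(y), y)


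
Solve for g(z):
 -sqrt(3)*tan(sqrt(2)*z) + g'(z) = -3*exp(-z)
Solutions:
 g(z) = C1 + sqrt(6)*log(tan(sqrt(2)*z)^2 + 1)/4 + 3*exp(-z)


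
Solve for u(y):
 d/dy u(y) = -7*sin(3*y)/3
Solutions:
 u(y) = C1 + 7*cos(3*y)/9


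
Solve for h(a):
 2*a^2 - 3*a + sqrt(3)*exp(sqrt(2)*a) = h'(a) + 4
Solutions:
 h(a) = C1 + 2*a^3/3 - 3*a^2/2 - 4*a + sqrt(6)*exp(sqrt(2)*a)/2


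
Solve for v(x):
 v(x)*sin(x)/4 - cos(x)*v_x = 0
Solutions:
 v(x) = C1/cos(x)^(1/4)


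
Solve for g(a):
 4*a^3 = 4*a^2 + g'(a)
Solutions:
 g(a) = C1 + a^4 - 4*a^3/3


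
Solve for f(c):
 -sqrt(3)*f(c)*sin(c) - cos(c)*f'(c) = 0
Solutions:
 f(c) = C1*cos(c)^(sqrt(3))


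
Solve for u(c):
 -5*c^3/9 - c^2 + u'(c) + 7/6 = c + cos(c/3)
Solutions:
 u(c) = C1 + 5*c^4/36 + c^3/3 + c^2/2 - 7*c/6 + 3*sin(c/3)


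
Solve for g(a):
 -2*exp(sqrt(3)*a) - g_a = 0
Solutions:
 g(a) = C1 - 2*sqrt(3)*exp(sqrt(3)*a)/3


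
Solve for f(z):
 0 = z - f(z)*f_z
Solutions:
 f(z) = -sqrt(C1 + z^2)
 f(z) = sqrt(C1 + z^2)


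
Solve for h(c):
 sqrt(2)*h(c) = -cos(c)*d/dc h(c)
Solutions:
 h(c) = C1*(sin(c) - 1)^(sqrt(2)/2)/(sin(c) + 1)^(sqrt(2)/2)


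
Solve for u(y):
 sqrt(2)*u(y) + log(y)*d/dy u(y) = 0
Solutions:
 u(y) = C1*exp(-sqrt(2)*li(y))


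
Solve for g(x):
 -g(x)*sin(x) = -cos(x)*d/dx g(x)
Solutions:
 g(x) = C1/cos(x)


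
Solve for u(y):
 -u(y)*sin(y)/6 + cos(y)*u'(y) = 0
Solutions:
 u(y) = C1/cos(y)^(1/6)


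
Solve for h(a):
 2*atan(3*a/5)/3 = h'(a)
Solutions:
 h(a) = C1 + 2*a*atan(3*a/5)/3 - 5*log(9*a^2 + 25)/9


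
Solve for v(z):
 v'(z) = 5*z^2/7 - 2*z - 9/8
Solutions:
 v(z) = C1 + 5*z^3/21 - z^2 - 9*z/8


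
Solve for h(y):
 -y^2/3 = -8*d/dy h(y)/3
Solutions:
 h(y) = C1 + y^3/24


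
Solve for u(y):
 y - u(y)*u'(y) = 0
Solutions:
 u(y) = -sqrt(C1 + y^2)
 u(y) = sqrt(C1 + y^2)


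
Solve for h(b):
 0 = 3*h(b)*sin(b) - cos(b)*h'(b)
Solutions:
 h(b) = C1/cos(b)^3


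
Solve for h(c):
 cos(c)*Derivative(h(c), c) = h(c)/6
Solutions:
 h(c) = C1*(sin(c) + 1)^(1/12)/(sin(c) - 1)^(1/12)


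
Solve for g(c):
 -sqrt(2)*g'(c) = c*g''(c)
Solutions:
 g(c) = C1 + C2*c^(1 - sqrt(2))


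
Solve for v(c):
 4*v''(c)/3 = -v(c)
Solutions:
 v(c) = C1*sin(sqrt(3)*c/2) + C2*cos(sqrt(3)*c/2)


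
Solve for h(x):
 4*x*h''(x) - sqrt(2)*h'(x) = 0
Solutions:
 h(x) = C1 + C2*x^(sqrt(2)/4 + 1)


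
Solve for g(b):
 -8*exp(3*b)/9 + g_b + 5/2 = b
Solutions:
 g(b) = C1 + b^2/2 - 5*b/2 + 8*exp(3*b)/27


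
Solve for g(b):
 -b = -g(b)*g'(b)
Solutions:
 g(b) = -sqrt(C1 + b^2)
 g(b) = sqrt(C1 + b^2)


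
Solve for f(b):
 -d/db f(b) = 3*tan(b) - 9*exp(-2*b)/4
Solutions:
 f(b) = C1 - 3*log(tan(b)^2 + 1)/2 - 9*exp(-2*b)/8


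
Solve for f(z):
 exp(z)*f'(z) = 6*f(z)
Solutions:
 f(z) = C1*exp(-6*exp(-z))


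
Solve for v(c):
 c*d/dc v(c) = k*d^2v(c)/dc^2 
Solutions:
 v(c) = C1 + C2*erf(sqrt(2)*c*sqrt(-1/k)/2)/sqrt(-1/k)


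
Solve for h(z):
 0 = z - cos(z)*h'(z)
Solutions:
 h(z) = C1 + Integral(z/cos(z), z)


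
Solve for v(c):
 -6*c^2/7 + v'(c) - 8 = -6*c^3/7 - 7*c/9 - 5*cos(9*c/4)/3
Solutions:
 v(c) = C1 - 3*c^4/14 + 2*c^3/7 - 7*c^2/18 + 8*c - 20*sin(9*c/4)/27


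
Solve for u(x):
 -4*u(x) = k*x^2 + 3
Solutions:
 u(x) = -k*x^2/4 - 3/4


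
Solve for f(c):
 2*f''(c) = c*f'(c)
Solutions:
 f(c) = C1 + C2*erfi(c/2)


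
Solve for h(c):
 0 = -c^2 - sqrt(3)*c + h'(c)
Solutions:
 h(c) = C1 + c^3/3 + sqrt(3)*c^2/2


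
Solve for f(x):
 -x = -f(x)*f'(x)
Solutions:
 f(x) = -sqrt(C1 + x^2)
 f(x) = sqrt(C1 + x^2)


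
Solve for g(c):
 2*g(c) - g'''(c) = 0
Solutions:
 g(c) = C3*exp(2^(1/3)*c) + (C1*sin(2^(1/3)*sqrt(3)*c/2) + C2*cos(2^(1/3)*sqrt(3)*c/2))*exp(-2^(1/3)*c/2)


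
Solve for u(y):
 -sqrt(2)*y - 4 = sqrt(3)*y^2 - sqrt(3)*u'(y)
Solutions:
 u(y) = C1 + y^3/3 + sqrt(6)*y^2/6 + 4*sqrt(3)*y/3


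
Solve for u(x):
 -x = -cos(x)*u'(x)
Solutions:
 u(x) = C1 + Integral(x/cos(x), x)


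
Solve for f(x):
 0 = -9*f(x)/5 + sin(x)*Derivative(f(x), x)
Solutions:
 f(x) = C1*(cos(x) - 1)^(9/10)/(cos(x) + 1)^(9/10)


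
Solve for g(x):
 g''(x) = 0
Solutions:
 g(x) = C1 + C2*x


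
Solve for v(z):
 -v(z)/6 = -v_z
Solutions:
 v(z) = C1*exp(z/6)


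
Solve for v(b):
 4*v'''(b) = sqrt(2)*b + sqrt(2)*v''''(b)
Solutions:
 v(b) = C1 + C2*b + C3*b^2 + C4*exp(2*sqrt(2)*b) + sqrt(2)*b^4/96 + b^3/48


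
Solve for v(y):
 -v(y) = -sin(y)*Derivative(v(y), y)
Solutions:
 v(y) = C1*sqrt(cos(y) - 1)/sqrt(cos(y) + 1)


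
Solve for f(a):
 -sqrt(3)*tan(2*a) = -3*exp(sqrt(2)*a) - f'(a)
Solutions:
 f(a) = C1 - 3*sqrt(2)*exp(sqrt(2)*a)/2 - sqrt(3)*log(cos(2*a))/2


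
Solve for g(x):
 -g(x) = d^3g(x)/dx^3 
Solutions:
 g(x) = C3*exp(-x) + (C1*sin(sqrt(3)*x/2) + C2*cos(sqrt(3)*x/2))*exp(x/2)


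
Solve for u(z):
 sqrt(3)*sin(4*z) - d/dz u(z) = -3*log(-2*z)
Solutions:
 u(z) = C1 + 3*z*log(-z) - 3*z + 3*z*log(2) - sqrt(3)*cos(4*z)/4


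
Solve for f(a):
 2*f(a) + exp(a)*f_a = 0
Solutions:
 f(a) = C1*exp(2*exp(-a))


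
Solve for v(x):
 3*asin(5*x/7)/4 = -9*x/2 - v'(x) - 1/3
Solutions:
 v(x) = C1 - 9*x^2/4 - 3*x*asin(5*x/7)/4 - x/3 - 3*sqrt(49 - 25*x^2)/20


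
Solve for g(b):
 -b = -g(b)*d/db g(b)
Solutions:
 g(b) = -sqrt(C1 + b^2)
 g(b) = sqrt(C1 + b^2)


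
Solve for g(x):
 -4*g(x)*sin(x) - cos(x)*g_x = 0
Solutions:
 g(x) = C1*cos(x)^4


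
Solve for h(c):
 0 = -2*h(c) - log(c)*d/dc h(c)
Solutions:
 h(c) = C1*exp(-2*li(c))


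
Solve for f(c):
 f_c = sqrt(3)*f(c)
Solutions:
 f(c) = C1*exp(sqrt(3)*c)


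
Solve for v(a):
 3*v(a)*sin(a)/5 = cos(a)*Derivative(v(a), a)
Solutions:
 v(a) = C1/cos(a)^(3/5)


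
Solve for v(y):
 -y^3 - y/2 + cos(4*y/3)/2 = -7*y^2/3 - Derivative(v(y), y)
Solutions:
 v(y) = C1 + y^4/4 - 7*y^3/9 + y^2/4 - 3*sin(4*y/3)/8


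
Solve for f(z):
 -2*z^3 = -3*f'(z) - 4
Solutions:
 f(z) = C1 + z^4/6 - 4*z/3


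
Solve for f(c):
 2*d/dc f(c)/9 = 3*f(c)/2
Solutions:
 f(c) = C1*exp(27*c/4)


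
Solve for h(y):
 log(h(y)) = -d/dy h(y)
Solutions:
 li(h(y)) = C1 - y


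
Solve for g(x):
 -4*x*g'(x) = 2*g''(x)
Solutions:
 g(x) = C1 + C2*erf(x)


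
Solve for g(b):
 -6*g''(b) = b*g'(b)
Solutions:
 g(b) = C1 + C2*erf(sqrt(3)*b/6)


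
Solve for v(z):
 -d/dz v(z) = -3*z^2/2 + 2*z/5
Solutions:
 v(z) = C1 + z^3/2 - z^2/5


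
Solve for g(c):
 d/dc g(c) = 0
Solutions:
 g(c) = C1


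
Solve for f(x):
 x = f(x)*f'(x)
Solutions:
 f(x) = -sqrt(C1 + x^2)
 f(x) = sqrt(C1 + x^2)


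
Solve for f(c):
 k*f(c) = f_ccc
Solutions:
 f(c) = C1*exp(c*k^(1/3)) + C2*exp(c*k^(1/3)*(-1 + sqrt(3)*I)/2) + C3*exp(-c*k^(1/3)*(1 + sqrt(3)*I)/2)


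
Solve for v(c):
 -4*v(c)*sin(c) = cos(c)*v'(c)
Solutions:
 v(c) = C1*cos(c)^4


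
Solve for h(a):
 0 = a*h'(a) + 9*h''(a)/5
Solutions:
 h(a) = C1 + C2*erf(sqrt(10)*a/6)


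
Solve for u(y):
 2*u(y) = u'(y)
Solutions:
 u(y) = C1*exp(2*y)


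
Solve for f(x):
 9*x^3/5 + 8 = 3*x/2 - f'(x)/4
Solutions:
 f(x) = C1 - 9*x^4/5 + 3*x^2 - 32*x


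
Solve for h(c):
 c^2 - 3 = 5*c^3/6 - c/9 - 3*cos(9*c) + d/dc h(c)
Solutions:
 h(c) = C1 - 5*c^4/24 + c^3/3 + c^2/18 - 3*c + sin(9*c)/3


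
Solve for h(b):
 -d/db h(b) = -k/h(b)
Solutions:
 h(b) = -sqrt(C1 + 2*b*k)
 h(b) = sqrt(C1 + 2*b*k)


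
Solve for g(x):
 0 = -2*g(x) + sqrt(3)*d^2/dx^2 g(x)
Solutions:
 g(x) = C1*exp(-sqrt(2)*3^(3/4)*x/3) + C2*exp(sqrt(2)*3^(3/4)*x/3)


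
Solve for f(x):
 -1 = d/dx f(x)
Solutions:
 f(x) = C1 - x


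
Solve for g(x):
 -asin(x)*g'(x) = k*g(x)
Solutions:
 g(x) = C1*exp(-k*Integral(1/asin(x), x))


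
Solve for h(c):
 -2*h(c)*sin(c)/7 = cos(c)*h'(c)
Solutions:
 h(c) = C1*cos(c)^(2/7)


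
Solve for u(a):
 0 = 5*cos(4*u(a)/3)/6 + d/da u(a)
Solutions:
 5*a/6 - 3*log(sin(4*u(a)/3) - 1)/8 + 3*log(sin(4*u(a)/3) + 1)/8 = C1


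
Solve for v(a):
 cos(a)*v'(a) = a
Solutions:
 v(a) = C1 + Integral(a/cos(a), a)


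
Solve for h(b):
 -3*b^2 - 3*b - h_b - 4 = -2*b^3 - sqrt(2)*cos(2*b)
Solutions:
 h(b) = C1 + b^4/2 - b^3 - 3*b^2/2 - 4*b + sqrt(2)*sin(2*b)/2


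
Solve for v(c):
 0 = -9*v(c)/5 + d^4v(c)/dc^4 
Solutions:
 v(c) = C1*exp(-sqrt(3)*5^(3/4)*c/5) + C2*exp(sqrt(3)*5^(3/4)*c/5) + C3*sin(sqrt(3)*5^(3/4)*c/5) + C4*cos(sqrt(3)*5^(3/4)*c/5)


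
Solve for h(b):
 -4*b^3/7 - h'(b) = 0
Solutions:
 h(b) = C1 - b^4/7


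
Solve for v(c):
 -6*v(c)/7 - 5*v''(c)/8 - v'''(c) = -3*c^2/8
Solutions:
 v(c) = C1*exp(c*(-70 + 175*7^(1/3)/(288*sqrt(21611) + 42347)^(1/3) + 7^(2/3)*(288*sqrt(21611) + 42347)^(1/3))/336)*sin(sqrt(3)*7^(1/3)*c*(-7^(1/3)*(288*sqrt(21611) + 42347)^(1/3) + 175/(288*sqrt(21611) + 42347)^(1/3))/336) + C2*exp(c*(-70 + 175*7^(1/3)/(288*sqrt(21611) + 42347)^(1/3) + 7^(2/3)*(288*sqrt(21611) + 42347)^(1/3))/336)*cos(sqrt(3)*7^(1/3)*c*(-7^(1/3)*(288*sqrt(21611) + 42347)^(1/3) + 175/(288*sqrt(21611) + 42347)^(1/3))/336) + C3*exp(-c*(175*7^(1/3)/(288*sqrt(21611) + 42347)^(1/3) + 35 + 7^(2/3)*(288*sqrt(21611) + 42347)^(1/3))/168) + 7*c^2/16 - 245/384


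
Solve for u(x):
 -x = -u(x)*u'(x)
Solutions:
 u(x) = -sqrt(C1 + x^2)
 u(x) = sqrt(C1 + x^2)


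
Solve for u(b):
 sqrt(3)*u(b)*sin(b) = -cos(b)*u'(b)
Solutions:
 u(b) = C1*cos(b)^(sqrt(3))


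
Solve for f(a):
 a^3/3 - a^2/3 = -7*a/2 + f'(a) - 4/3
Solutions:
 f(a) = C1 + a^4/12 - a^3/9 + 7*a^2/4 + 4*a/3


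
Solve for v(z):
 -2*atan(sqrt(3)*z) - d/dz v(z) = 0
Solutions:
 v(z) = C1 - 2*z*atan(sqrt(3)*z) + sqrt(3)*log(3*z^2 + 1)/3


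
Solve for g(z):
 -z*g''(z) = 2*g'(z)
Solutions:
 g(z) = C1 + C2/z


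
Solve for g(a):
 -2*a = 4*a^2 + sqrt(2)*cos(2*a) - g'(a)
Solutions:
 g(a) = C1 + 4*a^3/3 + a^2 + sqrt(2)*sin(2*a)/2


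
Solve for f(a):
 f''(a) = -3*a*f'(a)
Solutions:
 f(a) = C1 + C2*erf(sqrt(6)*a/2)


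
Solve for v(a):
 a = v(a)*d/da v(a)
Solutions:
 v(a) = -sqrt(C1 + a^2)
 v(a) = sqrt(C1 + a^2)


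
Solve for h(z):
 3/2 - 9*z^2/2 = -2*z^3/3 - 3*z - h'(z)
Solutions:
 h(z) = C1 - z^4/6 + 3*z^3/2 - 3*z^2/2 - 3*z/2


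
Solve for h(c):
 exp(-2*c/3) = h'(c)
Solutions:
 h(c) = C1 - 3*exp(-2*c/3)/2


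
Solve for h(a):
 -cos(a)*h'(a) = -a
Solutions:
 h(a) = C1 + Integral(a/cos(a), a)


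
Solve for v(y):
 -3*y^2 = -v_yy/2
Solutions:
 v(y) = C1 + C2*y + y^4/2


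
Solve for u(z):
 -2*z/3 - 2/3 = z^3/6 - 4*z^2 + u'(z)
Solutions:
 u(z) = C1 - z^4/24 + 4*z^3/3 - z^2/3 - 2*z/3


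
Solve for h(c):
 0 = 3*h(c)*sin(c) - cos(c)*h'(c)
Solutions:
 h(c) = C1/cos(c)^3


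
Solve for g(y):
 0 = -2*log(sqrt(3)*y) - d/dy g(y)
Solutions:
 g(y) = C1 - 2*y*log(y) - y*log(3) + 2*y


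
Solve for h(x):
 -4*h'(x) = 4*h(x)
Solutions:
 h(x) = C1*exp(-x)


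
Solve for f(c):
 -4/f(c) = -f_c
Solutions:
 f(c) = -sqrt(C1 + 8*c)
 f(c) = sqrt(C1 + 8*c)


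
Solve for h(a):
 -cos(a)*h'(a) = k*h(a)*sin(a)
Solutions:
 h(a) = C1*exp(k*log(cos(a)))


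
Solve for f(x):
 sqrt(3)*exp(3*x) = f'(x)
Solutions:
 f(x) = C1 + sqrt(3)*exp(3*x)/3


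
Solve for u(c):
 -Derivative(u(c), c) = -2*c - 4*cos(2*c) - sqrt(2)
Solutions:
 u(c) = C1 + c^2 + sqrt(2)*c + 2*sin(2*c)


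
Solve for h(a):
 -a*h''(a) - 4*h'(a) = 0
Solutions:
 h(a) = C1 + C2/a^3


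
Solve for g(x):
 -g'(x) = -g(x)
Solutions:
 g(x) = C1*exp(x)


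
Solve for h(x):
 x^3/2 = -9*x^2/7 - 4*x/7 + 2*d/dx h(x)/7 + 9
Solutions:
 h(x) = C1 + 7*x^4/16 + 3*x^3/2 + x^2 - 63*x/2


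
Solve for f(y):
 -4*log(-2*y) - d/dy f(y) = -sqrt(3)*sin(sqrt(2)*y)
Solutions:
 f(y) = C1 - 4*y*log(-y) - 4*y*log(2) + 4*y - sqrt(6)*cos(sqrt(2)*y)/2


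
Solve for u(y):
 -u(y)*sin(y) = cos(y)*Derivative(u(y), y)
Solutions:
 u(y) = C1*cos(y)


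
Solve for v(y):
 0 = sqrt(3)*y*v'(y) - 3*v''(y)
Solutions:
 v(y) = C1 + C2*erfi(sqrt(2)*3^(3/4)*y/6)


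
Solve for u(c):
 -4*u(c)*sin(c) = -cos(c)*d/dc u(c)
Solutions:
 u(c) = C1/cos(c)^4


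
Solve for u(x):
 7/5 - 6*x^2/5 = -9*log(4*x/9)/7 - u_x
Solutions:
 u(x) = C1 + 2*x^3/5 - 9*x*log(x)/7 - 18*x*log(2)/7 - 4*x/35 + 18*x*log(3)/7


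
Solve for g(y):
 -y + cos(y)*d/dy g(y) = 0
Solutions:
 g(y) = C1 + Integral(y/cos(y), y)


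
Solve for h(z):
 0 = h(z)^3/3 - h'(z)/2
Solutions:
 h(z) = -sqrt(6)*sqrt(-1/(C1 + 2*z))/2
 h(z) = sqrt(6)*sqrt(-1/(C1 + 2*z))/2


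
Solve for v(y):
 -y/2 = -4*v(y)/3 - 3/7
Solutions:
 v(y) = 3*y/8 - 9/28


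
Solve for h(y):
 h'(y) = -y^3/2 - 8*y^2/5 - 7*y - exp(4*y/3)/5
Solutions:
 h(y) = C1 - y^4/8 - 8*y^3/15 - 7*y^2/2 - 3*exp(4*y/3)/20


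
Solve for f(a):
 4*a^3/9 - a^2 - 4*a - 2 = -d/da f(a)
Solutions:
 f(a) = C1 - a^4/9 + a^3/3 + 2*a^2 + 2*a


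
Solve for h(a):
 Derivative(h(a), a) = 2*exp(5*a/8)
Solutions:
 h(a) = C1 + 16*exp(5*a/8)/5


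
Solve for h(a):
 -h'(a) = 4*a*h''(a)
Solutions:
 h(a) = C1 + C2*a^(3/4)


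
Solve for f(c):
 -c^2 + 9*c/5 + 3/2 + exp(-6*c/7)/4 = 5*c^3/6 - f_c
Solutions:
 f(c) = C1 + 5*c^4/24 + c^3/3 - 9*c^2/10 - 3*c/2 + 7*exp(-6*c/7)/24


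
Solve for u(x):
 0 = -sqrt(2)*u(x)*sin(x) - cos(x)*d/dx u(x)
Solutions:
 u(x) = C1*cos(x)^(sqrt(2))


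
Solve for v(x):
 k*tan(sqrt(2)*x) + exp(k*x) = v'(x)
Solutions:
 v(x) = C1 - sqrt(2)*k*log(cos(sqrt(2)*x))/2 + Piecewise((exp(k*x)/k, Ne(k, 0)), (x, True))


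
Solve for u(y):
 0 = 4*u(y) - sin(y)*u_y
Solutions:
 u(y) = C1*(cos(y)^2 - 2*cos(y) + 1)/(cos(y)^2 + 2*cos(y) + 1)


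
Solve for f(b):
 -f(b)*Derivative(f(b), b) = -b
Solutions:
 f(b) = -sqrt(C1 + b^2)
 f(b) = sqrt(C1 + b^2)


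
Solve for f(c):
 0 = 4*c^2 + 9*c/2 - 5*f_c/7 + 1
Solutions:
 f(c) = C1 + 28*c^3/15 + 63*c^2/20 + 7*c/5


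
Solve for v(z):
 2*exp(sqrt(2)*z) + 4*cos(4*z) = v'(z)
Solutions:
 v(z) = C1 + sqrt(2)*exp(sqrt(2)*z) + sin(4*z)


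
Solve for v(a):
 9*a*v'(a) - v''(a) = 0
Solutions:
 v(a) = C1 + C2*erfi(3*sqrt(2)*a/2)


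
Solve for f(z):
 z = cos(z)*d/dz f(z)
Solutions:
 f(z) = C1 + Integral(z/cos(z), z)


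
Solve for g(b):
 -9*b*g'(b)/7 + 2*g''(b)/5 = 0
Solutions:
 g(b) = C1 + C2*erfi(3*sqrt(35)*b/14)


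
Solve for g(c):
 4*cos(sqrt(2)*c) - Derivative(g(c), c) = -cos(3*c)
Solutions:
 g(c) = C1 + sin(3*c)/3 + 2*sqrt(2)*sin(sqrt(2)*c)


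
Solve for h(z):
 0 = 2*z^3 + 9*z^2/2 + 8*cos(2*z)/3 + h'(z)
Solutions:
 h(z) = C1 - z^4/2 - 3*z^3/2 - 4*sin(2*z)/3


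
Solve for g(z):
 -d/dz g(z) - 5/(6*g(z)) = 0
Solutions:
 g(z) = -sqrt(C1 - 15*z)/3
 g(z) = sqrt(C1 - 15*z)/3


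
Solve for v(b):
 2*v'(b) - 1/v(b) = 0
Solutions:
 v(b) = -sqrt(C1 + b)
 v(b) = sqrt(C1 + b)


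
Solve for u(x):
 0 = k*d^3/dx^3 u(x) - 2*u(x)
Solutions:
 u(x) = C1*exp(2^(1/3)*x*(1/k)^(1/3)) + C2*exp(2^(1/3)*x*(-1 + sqrt(3)*I)*(1/k)^(1/3)/2) + C3*exp(-2^(1/3)*x*(1 + sqrt(3)*I)*(1/k)^(1/3)/2)


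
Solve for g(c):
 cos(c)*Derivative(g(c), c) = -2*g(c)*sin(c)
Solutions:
 g(c) = C1*cos(c)^2


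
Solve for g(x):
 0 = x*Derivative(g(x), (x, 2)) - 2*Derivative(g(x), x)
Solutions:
 g(x) = C1 + C2*x^3


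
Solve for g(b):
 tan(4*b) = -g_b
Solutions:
 g(b) = C1 + log(cos(4*b))/4


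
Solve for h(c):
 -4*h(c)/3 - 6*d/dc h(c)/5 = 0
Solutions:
 h(c) = C1*exp(-10*c/9)


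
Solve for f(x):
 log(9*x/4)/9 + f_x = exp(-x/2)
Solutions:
 f(x) = C1 - x*log(x)/9 + x*(-2*log(3) + 1 + 2*log(2))/9 - 2*exp(-x/2)


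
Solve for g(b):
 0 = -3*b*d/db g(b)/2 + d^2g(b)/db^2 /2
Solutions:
 g(b) = C1 + C2*erfi(sqrt(6)*b/2)


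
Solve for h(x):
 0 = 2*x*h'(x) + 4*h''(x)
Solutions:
 h(x) = C1 + C2*erf(x/2)


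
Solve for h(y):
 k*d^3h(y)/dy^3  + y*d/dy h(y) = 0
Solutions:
 h(y) = C1 + Integral(C2*airyai(y*(-1/k)^(1/3)) + C3*airybi(y*(-1/k)^(1/3)), y)


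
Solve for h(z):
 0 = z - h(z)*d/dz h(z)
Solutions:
 h(z) = -sqrt(C1 + z^2)
 h(z) = sqrt(C1 + z^2)


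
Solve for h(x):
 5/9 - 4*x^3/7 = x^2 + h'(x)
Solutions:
 h(x) = C1 - x^4/7 - x^3/3 + 5*x/9


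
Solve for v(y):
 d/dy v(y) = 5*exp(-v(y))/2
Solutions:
 v(y) = log(C1 + 5*y/2)


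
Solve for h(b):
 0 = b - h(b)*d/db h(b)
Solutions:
 h(b) = -sqrt(C1 + b^2)
 h(b) = sqrt(C1 + b^2)


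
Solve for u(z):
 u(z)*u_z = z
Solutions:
 u(z) = -sqrt(C1 + z^2)
 u(z) = sqrt(C1 + z^2)


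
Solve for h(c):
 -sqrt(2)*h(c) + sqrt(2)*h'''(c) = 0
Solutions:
 h(c) = C3*exp(c) + (C1*sin(sqrt(3)*c/2) + C2*cos(sqrt(3)*c/2))*exp(-c/2)


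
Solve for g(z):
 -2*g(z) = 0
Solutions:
 g(z) = 0


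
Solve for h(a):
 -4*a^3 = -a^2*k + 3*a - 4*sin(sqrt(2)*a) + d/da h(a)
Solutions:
 h(a) = C1 - a^4 + a^3*k/3 - 3*a^2/2 - 2*sqrt(2)*cos(sqrt(2)*a)


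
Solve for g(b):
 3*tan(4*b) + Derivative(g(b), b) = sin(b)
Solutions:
 g(b) = C1 + 3*log(cos(4*b))/4 - cos(b)


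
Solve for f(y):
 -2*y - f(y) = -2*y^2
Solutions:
 f(y) = 2*y*(y - 1)


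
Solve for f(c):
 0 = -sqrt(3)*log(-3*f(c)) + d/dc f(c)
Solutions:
 -sqrt(3)*Integral(1/(log(-_y) + log(3)), (_y, f(c)))/3 = C1 - c


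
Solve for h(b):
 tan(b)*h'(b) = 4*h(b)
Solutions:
 h(b) = C1*sin(b)^4


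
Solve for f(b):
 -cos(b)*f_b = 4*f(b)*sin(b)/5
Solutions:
 f(b) = C1*cos(b)^(4/5)


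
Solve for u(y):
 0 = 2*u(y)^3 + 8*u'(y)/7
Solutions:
 u(y) = -sqrt(2)*sqrt(-1/(C1 - 7*y))
 u(y) = sqrt(2)*sqrt(-1/(C1 - 7*y))


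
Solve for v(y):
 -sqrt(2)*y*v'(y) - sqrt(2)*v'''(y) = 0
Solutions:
 v(y) = C1 + Integral(C2*airyai(-y) + C3*airybi(-y), y)


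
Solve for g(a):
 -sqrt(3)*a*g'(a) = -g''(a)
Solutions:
 g(a) = C1 + C2*erfi(sqrt(2)*3^(1/4)*a/2)


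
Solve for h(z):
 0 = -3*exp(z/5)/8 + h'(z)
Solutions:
 h(z) = C1 + 15*exp(z/5)/8


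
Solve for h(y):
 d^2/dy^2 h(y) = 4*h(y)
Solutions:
 h(y) = C1*exp(-2*y) + C2*exp(2*y)


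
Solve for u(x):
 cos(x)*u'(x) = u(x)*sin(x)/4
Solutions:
 u(x) = C1/cos(x)^(1/4)


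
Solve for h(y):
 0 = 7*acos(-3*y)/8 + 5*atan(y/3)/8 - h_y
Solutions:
 h(y) = C1 + 7*y*acos(-3*y)/8 + 5*y*atan(y/3)/8 + 7*sqrt(1 - 9*y^2)/24 - 15*log(y^2 + 9)/16


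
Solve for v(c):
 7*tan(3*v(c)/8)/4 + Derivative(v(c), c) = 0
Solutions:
 v(c) = -8*asin(C1*exp(-21*c/32))/3 + 8*pi/3
 v(c) = 8*asin(C1*exp(-21*c/32))/3


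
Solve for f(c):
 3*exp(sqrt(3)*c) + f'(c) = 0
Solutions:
 f(c) = C1 - sqrt(3)*exp(sqrt(3)*c)


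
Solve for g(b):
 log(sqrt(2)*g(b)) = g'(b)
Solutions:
 -2*Integral(1/(2*log(_y) + log(2)), (_y, g(b))) = C1 - b


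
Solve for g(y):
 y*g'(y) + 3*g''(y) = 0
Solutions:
 g(y) = C1 + C2*erf(sqrt(6)*y/6)


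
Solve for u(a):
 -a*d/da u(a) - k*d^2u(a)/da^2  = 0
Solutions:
 u(a) = C1 + C2*sqrt(k)*erf(sqrt(2)*a*sqrt(1/k)/2)


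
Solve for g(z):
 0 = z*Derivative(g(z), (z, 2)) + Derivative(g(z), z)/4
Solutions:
 g(z) = C1 + C2*z^(3/4)


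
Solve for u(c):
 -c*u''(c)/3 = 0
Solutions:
 u(c) = C1 + C2*c


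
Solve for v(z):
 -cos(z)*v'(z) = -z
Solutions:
 v(z) = C1 + Integral(z/cos(z), z)


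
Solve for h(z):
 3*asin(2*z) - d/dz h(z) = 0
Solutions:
 h(z) = C1 + 3*z*asin(2*z) + 3*sqrt(1 - 4*z^2)/2


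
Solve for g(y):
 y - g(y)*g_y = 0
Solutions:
 g(y) = -sqrt(C1 + y^2)
 g(y) = sqrt(C1 + y^2)


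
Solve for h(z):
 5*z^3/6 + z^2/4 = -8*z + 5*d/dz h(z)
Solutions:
 h(z) = C1 + z^4/24 + z^3/60 + 4*z^2/5


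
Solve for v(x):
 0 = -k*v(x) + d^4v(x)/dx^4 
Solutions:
 v(x) = C1*exp(-k^(1/4)*x) + C2*exp(k^(1/4)*x) + C3*exp(-I*k^(1/4)*x) + C4*exp(I*k^(1/4)*x)


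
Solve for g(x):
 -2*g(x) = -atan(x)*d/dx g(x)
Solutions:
 g(x) = C1*exp(2*Integral(1/atan(x), x))


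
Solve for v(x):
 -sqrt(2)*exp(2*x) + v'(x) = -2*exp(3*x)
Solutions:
 v(x) = C1 - 2*exp(3*x)/3 + sqrt(2)*exp(2*x)/2


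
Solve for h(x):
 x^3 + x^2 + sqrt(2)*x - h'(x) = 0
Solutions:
 h(x) = C1 + x^4/4 + x^3/3 + sqrt(2)*x^2/2


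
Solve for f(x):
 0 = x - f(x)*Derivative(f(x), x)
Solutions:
 f(x) = -sqrt(C1 + x^2)
 f(x) = sqrt(C1 + x^2)


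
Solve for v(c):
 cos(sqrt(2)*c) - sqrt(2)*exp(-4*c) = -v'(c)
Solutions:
 v(c) = C1 - sqrt(2)*sin(sqrt(2)*c)/2 - sqrt(2)*exp(-4*c)/4


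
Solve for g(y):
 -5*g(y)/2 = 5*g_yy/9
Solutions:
 g(y) = C1*sin(3*sqrt(2)*y/2) + C2*cos(3*sqrt(2)*y/2)


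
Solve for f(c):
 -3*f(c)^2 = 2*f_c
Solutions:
 f(c) = 2/(C1 + 3*c)


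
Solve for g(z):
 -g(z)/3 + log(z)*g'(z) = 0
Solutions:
 g(z) = C1*exp(li(z)/3)


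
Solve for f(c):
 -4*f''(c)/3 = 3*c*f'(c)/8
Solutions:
 f(c) = C1 + C2*erf(3*c/8)


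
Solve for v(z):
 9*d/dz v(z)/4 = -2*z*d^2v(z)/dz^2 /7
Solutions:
 v(z) = C1 + C2/z^(55/8)


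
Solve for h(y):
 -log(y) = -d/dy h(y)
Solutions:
 h(y) = C1 + y*log(y) - y


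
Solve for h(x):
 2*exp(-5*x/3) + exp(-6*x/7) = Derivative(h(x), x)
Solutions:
 h(x) = C1 - 6*exp(-5*x/3)/5 - 7*exp(-6*x/7)/6


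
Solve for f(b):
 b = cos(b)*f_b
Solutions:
 f(b) = C1 + Integral(b/cos(b), b)


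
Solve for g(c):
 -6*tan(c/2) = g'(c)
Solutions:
 g(c) = C1 + 12*log(cos(c/2))


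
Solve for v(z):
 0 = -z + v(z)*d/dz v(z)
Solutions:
 v(z) = -sqrt(C1 + z^2)
 v(z) = sqrt(C1 + z^2)


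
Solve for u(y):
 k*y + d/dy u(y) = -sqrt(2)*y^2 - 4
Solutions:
 u(y) = C1 - k*y^2/2 - sqrt(2)*y^3/3 - 4*y


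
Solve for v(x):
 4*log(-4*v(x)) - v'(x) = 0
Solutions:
 -Integral(1/(log(-_y) + 2*log(2)), (_y, v(x)))/4 = C1 - x


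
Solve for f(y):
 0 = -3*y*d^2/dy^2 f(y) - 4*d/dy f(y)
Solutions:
 f(y) = C1 + C2/y^(1/3)


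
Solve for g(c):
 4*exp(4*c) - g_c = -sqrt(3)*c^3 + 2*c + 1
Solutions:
 g(c) = C1 + sqrt(3)*c^4/4 - c^2 - c + exp(4*c)


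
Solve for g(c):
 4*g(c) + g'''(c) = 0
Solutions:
 g(c) = C3*exp(-2^(2/3)*c) + (C1*sin(2^(2/3)*sqrt(3)*c/2) + C2*cos(2^(2/3)*sqrt(3)*c/2))*exp(2^(2/3)*c/2)


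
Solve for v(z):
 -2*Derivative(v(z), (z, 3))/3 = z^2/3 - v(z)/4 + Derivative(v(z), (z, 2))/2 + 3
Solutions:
 v(z) = C1*exp(-z*((2*sqrt(30) + 11)^(-1/3) + 2 + (2*sqrt(30) + 11)^(1/3))/8)*sin(sqrt(3)*z*(-(2*sqrt(30) + 11)^(1/3) + (2*sqrt(30) + 11)^(-1/3))/8) + C2*exp(-z*((2*sqrt(30) + 11)^(-1/3) + 2 + (2*sqrt(30) + 11)^(1/3))/8)*cos(sqrt(3)*z*(-(2*sqrt(30) + 11)^(1/3) + (2*sqrt(30) + 11)^(-1/3))/8) + C3*exp(z*(-1 + (2*sqrt(30) + 11)^(-1/3) + (2*sqrt(30) + 11)^(1/3))/4) + 4*z^2/3 + 52/3


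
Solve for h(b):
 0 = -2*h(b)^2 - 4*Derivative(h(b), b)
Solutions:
 h(b) = 2/(C1 + b)


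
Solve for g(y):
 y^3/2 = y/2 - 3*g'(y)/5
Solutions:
 g(y) = C1 - 5*y^4/24 + 5*y^2/12


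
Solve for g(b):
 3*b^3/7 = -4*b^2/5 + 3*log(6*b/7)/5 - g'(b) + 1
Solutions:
 g(b) = C1 - 3*b^4/28 - 4*b^3/15 + 3*b*log(b)/5 - 3*b*log(7)/5 + 2*b/5 + 3*b*log(6)/5


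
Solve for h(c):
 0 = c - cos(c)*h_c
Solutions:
 h(c) = C1 + Integral(c/cos(c), c)


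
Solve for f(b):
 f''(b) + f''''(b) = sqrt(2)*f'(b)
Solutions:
 f(b) = C1 + C2*exp(-2^(1/6)*3^(1/3)*b*(-2*3^(1/3)/(9 + sqrt(87))^(1/3) + 2^(2/3)*(9 + sqrt(87))^(1/3))/12)*sin(6^(1/6)*b*(6/(9 + sqrt(87))^(1/3) + 6^(2/3)*(9 + sqrt(87))^(1/3))/12) + C3*exp(-2^(1/6)*3^(1/3)*b*(-2*3^(1/3)/(9 + sqrt(87))^(1/3) + 2^(2/3)*(9 + sqrt(87))^(1/3))/12)*cos(6^(1/6)*b*(6/(9 + sqrt(87))^(1/3) + 6^(2/3)*(9 + sqrt(87))^(1/3))/12) + C4*exp(2^(1/6)*3^(1/3)*b*(-2*3^(1/3)/(9 + sqrt(87))^(1/3) + 2^(2/3)*(9 + sqrt(87))^(1/3))/6)


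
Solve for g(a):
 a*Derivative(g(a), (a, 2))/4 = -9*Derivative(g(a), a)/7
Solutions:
 g(a) = C1 + C2/a^(29/7)


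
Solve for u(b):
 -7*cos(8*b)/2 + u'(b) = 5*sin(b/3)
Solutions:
 u(b) = C1 + 7*sin(8*b)/16 - 15*cos(b/3)


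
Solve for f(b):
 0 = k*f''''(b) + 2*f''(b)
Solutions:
 f(b) = C1 + C2*b + C3*exp(-sqrt(2)*b*sqrt(-1/k)) + C4*exp(sqrt(2)*b*sqrt(-1/k))


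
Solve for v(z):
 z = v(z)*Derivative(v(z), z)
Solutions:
 v(z) = -sqrt(C1 + z^2)
 v(z) = sqrt(C1 + z^2)


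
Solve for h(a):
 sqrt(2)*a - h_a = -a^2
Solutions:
 h(a) = C1 + a^3/3 + sqrt(2)*a^2/2


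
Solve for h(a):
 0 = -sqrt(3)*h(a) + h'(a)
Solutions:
 h(a) = C1*exp(sqrt(3)*a)


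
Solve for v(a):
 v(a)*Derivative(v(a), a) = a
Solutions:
 v(a) = -sqrt(C1 + a^2)
 v(a) = sqrt(C1 + a^2)


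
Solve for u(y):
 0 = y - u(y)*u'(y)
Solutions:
 u(y) = -sqrt(C1 + y^2)
 u(y) = sqrt(C1 + y^2)


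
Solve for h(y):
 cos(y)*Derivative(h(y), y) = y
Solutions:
 h(y) = C1 + Integral(y/cos(y), y)


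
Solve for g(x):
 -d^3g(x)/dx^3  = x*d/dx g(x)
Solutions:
 g(x) = C1 + Integral(C2*airyai(-x) + C3*airybi(-x), x)


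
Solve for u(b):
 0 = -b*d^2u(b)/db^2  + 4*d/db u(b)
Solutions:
 u(b) = C1 + C2*b^5


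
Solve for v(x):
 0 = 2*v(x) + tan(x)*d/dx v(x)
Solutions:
 v(x) = C1/sin(x)^2


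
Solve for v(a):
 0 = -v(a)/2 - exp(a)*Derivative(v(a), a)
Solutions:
 v(a) = C1*exp(exp(-a)/2)


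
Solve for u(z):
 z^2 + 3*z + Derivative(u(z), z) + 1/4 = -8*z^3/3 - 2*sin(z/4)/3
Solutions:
 u(z) = C1 - 2*z^4/3 - z^3/3 - 3*z^2/2 - z/4 + 8*cos(z/4)/3


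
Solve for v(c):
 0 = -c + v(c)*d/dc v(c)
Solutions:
 v(c) = -sqrt(C1 + c^2)
 v(c) = sqrt(C1 + c^2)


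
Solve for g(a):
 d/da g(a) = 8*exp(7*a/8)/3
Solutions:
 g(a) = C1 + 64*exp(7*a/8)/21


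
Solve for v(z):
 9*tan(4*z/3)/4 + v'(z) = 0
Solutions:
 v(z) = C1 + 27*log(cos(4*z/3))/16


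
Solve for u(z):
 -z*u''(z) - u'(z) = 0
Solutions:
 u(z) = C1 + C2*log(z)


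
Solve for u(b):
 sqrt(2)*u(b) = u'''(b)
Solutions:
 u(b) = C3*exp(2^(1/6)*b) + (C1*sin(2^(1/6)*sqrt(3)*b/2) + C2*cos(2^(1/6)*sqrt(3)*b/2))*exp(-2^(1/6)*b/2)


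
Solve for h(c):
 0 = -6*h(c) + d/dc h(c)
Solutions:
 h(c) = C1*exp(6*c)


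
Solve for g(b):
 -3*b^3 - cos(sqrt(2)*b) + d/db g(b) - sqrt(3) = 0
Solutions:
 g(b) = C1 + 3*b^4/4 + sqrt(3)*b + sqrt(2)*sin(sqrt(2)*b)/2


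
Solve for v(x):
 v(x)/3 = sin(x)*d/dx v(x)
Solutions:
 v(x) = C1*(cos(x) - 1)^(1/6)/(cos(x) + 1)^(1/6)


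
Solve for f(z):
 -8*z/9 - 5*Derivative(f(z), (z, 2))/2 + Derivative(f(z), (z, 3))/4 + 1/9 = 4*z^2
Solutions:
 f(z) = C1 + C2*z + C3*exp(10*z) - 2*z^4/15 - 76*z^3/675 - 13*z^2/1125


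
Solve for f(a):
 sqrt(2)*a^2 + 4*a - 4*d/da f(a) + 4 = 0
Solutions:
 f(a) = C1 + sqrt(2)*a^3/12 + a^2/2 + a


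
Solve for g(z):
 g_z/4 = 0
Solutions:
 g(z) = C1


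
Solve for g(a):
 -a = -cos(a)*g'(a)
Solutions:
 g(a) = C1 + Integral(a/cos(a), a)


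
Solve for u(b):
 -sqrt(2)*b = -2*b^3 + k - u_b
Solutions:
 u(b) = C1 - b^4/2 + sqrt(2)*b^2/2 + b*k


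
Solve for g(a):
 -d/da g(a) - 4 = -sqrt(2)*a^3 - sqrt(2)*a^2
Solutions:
 g(a) = C1 + sqrt(2)*a^4/4 + sqrt(2)*a^3/3 - 4*a


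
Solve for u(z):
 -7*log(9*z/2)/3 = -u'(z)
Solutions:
 u(z) = C1 + 7*z*log(z)/3 - 7*z/3 - 7*z*log(2)/3 + 14*z*log(3)/3


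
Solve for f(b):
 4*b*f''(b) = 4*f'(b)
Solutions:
 f(b) = C1 + C2*b^2


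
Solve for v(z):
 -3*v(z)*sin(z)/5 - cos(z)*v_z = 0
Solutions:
 v(z) = C1*cos(z)^(3/5)


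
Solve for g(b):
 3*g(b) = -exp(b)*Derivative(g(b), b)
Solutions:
 g(b) = C1*exp(3*exp(-b))


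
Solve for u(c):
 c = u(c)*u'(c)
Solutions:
 u(c) = -sqrt(C1 + c^2)
 u(c) = sqrt(C1 + c^2)


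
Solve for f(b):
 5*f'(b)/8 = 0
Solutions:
 f(b) = C1


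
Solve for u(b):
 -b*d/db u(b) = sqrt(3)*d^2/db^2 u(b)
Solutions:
 u(b) = C1 + C2*erf(sqrt(2)*3^(3/4)*b/6)


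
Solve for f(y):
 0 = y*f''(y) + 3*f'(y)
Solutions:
 f(y) = C1 + C2/y^2


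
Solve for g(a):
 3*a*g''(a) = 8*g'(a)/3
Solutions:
 g(a) = C1 + C2*a^(17/9)


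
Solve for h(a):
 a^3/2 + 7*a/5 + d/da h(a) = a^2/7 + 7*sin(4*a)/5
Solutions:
 h(a) = C1 - a^4/8 + a^3/21 - 7*a^2/10 - 7*cos(4*a)/20


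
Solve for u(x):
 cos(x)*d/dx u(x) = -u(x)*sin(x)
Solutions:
 u(x) = C1*cos(x)


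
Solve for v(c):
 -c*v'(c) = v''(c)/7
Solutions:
 v(c) = C1 + C2*erf(sqrt(14)*c/2)


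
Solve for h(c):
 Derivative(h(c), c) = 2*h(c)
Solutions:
 h(c) = C1*exp(2*c)


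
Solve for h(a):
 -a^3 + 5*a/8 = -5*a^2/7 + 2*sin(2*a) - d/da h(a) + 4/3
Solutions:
 h(a) = C1 + a^4/4 - 5*a^3/21 - 5*a^2/16 + 4*a/3 - cos(2*a)


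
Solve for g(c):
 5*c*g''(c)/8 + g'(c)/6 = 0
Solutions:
 g(c) = C1 + C2*c^(11/15)


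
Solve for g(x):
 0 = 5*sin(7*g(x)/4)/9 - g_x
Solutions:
 -5*x/9 + 2*log(cos(7*g(x)/4) - 1)/7 - 2*log(cos(7*g(x)/4) + 1)/7 = C1


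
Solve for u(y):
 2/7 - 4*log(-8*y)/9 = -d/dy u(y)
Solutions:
 u(y) = C1 + 4*y*log(-y)/9 + 2*y*(-23 + 42*log(2))/63


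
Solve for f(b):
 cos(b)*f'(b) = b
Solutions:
 f(b) = C1 + Integral(b/cos(b), b)


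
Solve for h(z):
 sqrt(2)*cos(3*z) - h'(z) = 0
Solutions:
 h(z) = C1 + sqrt(2)*sin(3*z)/3


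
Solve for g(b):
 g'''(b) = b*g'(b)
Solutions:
 g(b) = C1 + Integral(C2*airyai(b) + C3*airybi(b), b)


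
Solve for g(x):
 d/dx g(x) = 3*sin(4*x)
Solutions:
 g(x) = C1 - 3*cos(4*x)/4


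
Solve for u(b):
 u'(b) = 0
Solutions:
 u(b) = C1


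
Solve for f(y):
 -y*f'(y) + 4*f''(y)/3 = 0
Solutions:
 f(y) = C1 + C2*erfi(sqrt(6)*y/4)


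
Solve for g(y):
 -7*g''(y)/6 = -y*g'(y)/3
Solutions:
 g(y) = C1 + C2*erfi(sqrt(7)*y/7)


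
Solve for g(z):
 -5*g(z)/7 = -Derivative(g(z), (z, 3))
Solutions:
 g(z) = C3*exp(5^(1/3)*7^(2/3)*z/7) + (C1*sin(sqrt(3)*5^(1/3)*7^(2/3)*z/14) + C2*cos(sqrt(3)*5^(1/3)*7^(2/3)*z/14))*exp(-5^(1/3)*7^(2/3)*z/14)


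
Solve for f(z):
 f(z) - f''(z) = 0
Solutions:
 f(z) = C1*exp(-z) + C2*exp(z)


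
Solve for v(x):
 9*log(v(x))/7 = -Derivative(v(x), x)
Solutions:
 li(v(x)) = C1 - 9*x/7


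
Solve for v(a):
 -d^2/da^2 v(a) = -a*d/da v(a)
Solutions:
 v(a) = C1 + C2*erfi(sqrt(2)*a/2)


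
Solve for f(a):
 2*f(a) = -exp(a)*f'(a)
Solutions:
 f(a) = C1*exp(2*exp(-a))


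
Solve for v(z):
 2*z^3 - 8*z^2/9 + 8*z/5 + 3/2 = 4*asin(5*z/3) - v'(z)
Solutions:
 v(z) = C1 - z^4/2 + 8*z^3/27 - 4*z^2/5 + 4*z*asin(5*z/3) - 3*z/2 + 4*sqrt(9 - 25*z^2)/5


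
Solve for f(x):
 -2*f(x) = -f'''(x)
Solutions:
 f(x) = C3*exp(2^(1/3)*x) + (C1*sin(2^(1/3)*sqrt(3)*x/2) + C2*cos(2^(1/3)*sqrt(3)*x/2))*exp(-2^(1/3)*x/2)


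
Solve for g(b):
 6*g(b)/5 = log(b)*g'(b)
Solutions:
 g(b) = C1*exp(6*li(b)/5)


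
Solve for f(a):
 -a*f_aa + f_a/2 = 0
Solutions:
 f(a) = C1 + C2*a^(3/2)


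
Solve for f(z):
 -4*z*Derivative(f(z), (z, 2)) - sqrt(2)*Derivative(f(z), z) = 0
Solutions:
 f(z) = C1 + C2*z^(1 - sqrt(2)/4)


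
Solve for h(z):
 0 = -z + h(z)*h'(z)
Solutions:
 h(z) = -sqrt(C1 + z^2)
 h(z) = sqrt(C1 + z^2)


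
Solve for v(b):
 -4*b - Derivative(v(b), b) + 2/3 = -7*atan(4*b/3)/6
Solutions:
 v(b) = C1 - 2*b^2 + 7*b*atan(4*b/3)/6 + 2*b/3 - 7*log(16*b^2 + 9)/16


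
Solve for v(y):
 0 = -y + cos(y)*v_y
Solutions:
 v(y) = C1 + Integral(y/cos(y), y)


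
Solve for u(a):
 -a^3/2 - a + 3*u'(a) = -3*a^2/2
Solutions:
 u(a) = C1 + a^4/24 - a^3/6 + a^2/6


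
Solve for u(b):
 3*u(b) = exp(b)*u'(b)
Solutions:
 u(b) = C1*exp(-3*exp(-b))


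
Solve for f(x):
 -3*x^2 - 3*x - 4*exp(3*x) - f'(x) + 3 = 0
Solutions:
 f(x) = C1 - x^3 - 3*x^2/2 + 3*x - 4*exp(3*x)/3


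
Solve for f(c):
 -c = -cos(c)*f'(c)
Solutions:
 f(c) = C1 + Integral(c/cos(c), c)


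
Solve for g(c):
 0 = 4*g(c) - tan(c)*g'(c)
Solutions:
 g(c) = C1*sin(c)^4


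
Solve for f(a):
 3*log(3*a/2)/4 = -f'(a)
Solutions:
 f(a) = C1 - 3*a*log(a)/4 - 3*a*log(3)/4 + 3*a*log(2)/4 + 3*a/4


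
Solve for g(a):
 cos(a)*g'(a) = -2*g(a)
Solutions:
 g(a) = C1*(sin(a) - 1)/(sin(a) + 1)


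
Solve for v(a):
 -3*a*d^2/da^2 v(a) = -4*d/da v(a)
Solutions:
 v(a) = C1 + C2*a^(7/3)


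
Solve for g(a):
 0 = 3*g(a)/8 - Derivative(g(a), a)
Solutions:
 g(a) = C1*exp(3*a/8)


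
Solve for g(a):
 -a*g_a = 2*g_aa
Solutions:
 g(a) = C1 + C2*erf(a/2)


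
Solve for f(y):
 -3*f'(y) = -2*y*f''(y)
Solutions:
 f(y) = C1 + C2*y^(5/2)


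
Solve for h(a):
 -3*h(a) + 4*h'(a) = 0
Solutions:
 h(a) = C1*exp(3*a/4)


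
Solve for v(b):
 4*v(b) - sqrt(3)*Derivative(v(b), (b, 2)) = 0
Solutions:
 v(b) = C1*exp(-2*3^(3/4)*b/3) + C2*exp(2*3^(3/4)*b/3)


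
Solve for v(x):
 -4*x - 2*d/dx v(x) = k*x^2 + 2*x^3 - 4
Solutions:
 v(x) = C1 - k*x^3/6 - x^4/4 - x^2 + 2*x


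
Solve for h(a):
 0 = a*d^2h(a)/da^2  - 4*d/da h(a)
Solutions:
 h(a) = C1 + C2*a^5


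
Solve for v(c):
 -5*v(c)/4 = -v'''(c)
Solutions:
 v(c) = C3*exp(10^(1/3)*c/2) + (C1*sin(10^(1/3)*sqrt(3)*c/4) + C2*cos(10^(1/3)*sqrt(3)*c/4))*exp(-10^(1/3)*c/4)


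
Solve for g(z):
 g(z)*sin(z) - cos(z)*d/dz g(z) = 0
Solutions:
 g(z) = C1/cos(z)


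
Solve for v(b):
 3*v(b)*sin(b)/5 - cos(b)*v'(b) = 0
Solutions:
 v(b) = C1/cos(b)^(3/5)


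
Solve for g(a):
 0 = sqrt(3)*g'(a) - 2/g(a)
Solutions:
 g(a) = -sqrt(C1 + 12*sqrt(3)*a)/3
 g(a) = sqrt(C1 + 12*sqrt(3)*a)/3


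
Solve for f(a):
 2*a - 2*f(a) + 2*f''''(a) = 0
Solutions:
 f(a) = C1*exp(-a) + C2*exp(a) + C3*sin(a) + C4*cos(a) + a


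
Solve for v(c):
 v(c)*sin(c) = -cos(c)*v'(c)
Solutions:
 v(c) = C1*cos(c)


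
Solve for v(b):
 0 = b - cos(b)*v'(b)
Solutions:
 v(b) = C1 + Integral(b/cos(b), b)


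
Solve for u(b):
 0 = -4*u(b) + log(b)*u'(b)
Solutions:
 u(b) = C1*exp(4*li(b))


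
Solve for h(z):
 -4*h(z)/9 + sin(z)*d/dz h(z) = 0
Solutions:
 h(z) = C1*(cos(z) - 1)^(2/9)/(cos(z) + 1)^(2/9)


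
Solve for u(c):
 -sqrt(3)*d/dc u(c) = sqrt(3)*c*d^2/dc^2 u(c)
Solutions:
 u(c) = C1 + C2*log(c)


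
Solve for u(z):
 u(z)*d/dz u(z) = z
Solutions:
 u(z) = -sqrt(C1 + z^2)
 u(z) = sqrt(C1 + z^2)


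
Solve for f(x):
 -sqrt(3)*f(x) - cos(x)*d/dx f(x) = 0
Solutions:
 f(x) = C1*(sin(x) - 1)^(sqrt(3)/2)/(sin(x) + 1)^(sqrt(3)/2)


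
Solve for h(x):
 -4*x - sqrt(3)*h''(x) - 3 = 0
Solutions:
 h(x) = C1 + C2*x - 2*sqrt(3)*x^3/9 - sqrt(3)*x^2/2


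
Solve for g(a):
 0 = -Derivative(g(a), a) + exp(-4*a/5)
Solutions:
 g(a) = C1 - 5*exp(-4*a/5)/4


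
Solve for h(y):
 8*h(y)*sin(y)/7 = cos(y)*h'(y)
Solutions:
 h(y) = C1/cos(y)^(8/7)


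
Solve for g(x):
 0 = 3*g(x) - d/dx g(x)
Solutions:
 g(x) = C1*exp(3*x)


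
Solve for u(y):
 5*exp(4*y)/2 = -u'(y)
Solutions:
 u(y) = C1 - 5*exp(4*y)/8


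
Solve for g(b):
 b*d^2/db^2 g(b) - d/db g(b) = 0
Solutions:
 g(b) = C1 + C2*b^2


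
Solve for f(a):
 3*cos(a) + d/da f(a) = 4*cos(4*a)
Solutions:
 f(a) = C1 - 3*sin(a) + sin(4*a)


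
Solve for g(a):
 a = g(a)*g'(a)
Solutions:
 g(a) = -sqrt(C1 + a^2)
 g(a) = sqrt(C1 + a^2)


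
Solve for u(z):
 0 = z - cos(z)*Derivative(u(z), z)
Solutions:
 u(z) = C1 + Integral(z/cos(z), z)


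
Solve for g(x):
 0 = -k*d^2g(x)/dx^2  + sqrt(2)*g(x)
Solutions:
 g(x) = C1*exp(-2^(1/4)*x*sqrt(1/k)) + C2*exp(2^(1/4)*x*sqrt(1/k))


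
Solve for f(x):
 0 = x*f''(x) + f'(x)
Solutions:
 f(x) = C1 + C2*log(x)


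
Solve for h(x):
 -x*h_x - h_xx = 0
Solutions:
 h(x) = C1 + C2*erf(sqrt(2)*x/2)


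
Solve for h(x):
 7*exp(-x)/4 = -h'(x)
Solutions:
 h(x) = C1 + 7*exp(-x)/4


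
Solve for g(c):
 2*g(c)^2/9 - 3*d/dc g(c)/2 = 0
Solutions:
 g(c) = -27/(C1 + 4*c)


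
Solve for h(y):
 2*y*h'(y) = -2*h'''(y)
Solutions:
 h(y) = C1 + Integral(C2*airyai(-y) + C3*airybi(-y), y)


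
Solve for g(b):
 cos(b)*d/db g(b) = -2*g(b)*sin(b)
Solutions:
 g(b) = C1*cos(b)^2


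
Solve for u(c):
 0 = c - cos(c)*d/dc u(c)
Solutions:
 u(c) = C1 + Integral(c/cos(c), c)


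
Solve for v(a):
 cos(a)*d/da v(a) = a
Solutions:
 v(a) = C1 + Integral(a/cos(a), a)


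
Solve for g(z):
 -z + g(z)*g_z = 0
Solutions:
 g(z) = -sqrt(C1 + z^2)
 g(z) = sqrt(C1 + z^2)


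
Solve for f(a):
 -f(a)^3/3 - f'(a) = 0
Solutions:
 f(a) = -sqrt(6)*sqrt(-1/(C1 - a))/2
 f(a) = sqrt(6)*sqrt(-1/(C1 - a))/2
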